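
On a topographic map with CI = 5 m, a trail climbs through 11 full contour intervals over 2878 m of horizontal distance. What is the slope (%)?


elevation change = 11 * 5 = 55 m
slope = 55 / 2878 * 100 = 1.9%

1.9%


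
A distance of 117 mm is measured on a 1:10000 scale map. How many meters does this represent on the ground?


ground = 117 mm * 10000 / 1000 = 1170.0 m

1170.0 m


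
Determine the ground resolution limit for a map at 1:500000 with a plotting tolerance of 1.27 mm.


ground = 1.27 mm * 500000 / 1000 = 635.0 m

635.0 m


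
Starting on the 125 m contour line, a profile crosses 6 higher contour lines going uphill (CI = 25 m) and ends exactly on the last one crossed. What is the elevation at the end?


elevation = 125 + 6 * 25 = 275 m

275 m


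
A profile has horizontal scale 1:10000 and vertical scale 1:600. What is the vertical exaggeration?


VE = horizontal_scale / vertical_scale = 10000 / 600 ≈ 16.7

16.7x


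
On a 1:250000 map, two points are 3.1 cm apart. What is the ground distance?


ground = 3.1 cm * 250000 / 100 = 7750.0 m = 7.75 km

7.75 km


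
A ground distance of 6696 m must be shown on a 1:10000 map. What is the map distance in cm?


map_cm = 6696 * 100 / 10000 = 66.96 cm

66.96 cm


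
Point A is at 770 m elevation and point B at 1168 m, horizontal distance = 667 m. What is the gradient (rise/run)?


gradient = (1168 - 770) / 667 = 398 / 667 = 0.5967

0.5967


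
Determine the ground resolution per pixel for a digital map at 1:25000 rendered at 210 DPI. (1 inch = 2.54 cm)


pixel_cm = 2.54 / 210 ≈ 0.012095 cm
ground = pixel_cm * 25000 / 100 = 2.54 * 25000 / (210 * 100) = 63500 / 21000 ≈ 3.02 m

3.02 m


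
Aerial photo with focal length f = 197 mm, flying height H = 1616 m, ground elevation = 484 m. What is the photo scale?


scale = f / (H - h) = 197 mm / 1132 m = 197 / 1132000 = 1:5746

1:5746


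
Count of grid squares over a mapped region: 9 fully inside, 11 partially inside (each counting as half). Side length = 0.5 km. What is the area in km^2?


effective squares = 9 + 11 * 0.5 = 14.5
area = 14.5 * 0.25 = 3.625 km^2

3.625 km^2


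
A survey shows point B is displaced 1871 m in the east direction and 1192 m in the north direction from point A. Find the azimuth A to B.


az = atan2(1871, 1192) = 57.5 deg
adjusted to 0-360: 57.5 degrees

57.5 degrees


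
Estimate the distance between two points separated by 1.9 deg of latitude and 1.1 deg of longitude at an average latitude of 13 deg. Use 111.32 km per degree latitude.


dlat_km = 1.9 * 111.32 = 211.508
dlon_km = 1.1 * 111.32 * cos(13) ≈ 119.314
dist = sqrt(211.508^2 + 119.314^2) ≈ 242.8 km

242.8 km


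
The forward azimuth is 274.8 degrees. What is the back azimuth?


back azimuth = (274.8 + 180) mod 360 = 94.8 degrees

94.8 degrees


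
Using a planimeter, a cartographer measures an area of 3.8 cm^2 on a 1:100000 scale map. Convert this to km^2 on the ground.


ground_area = 3.8 * (100000/100)^2 = 3800000.0 m^2 = 3.8 km^2

3.8 km^2


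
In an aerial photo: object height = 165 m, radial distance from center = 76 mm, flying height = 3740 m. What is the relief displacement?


d = h * r / H = 165 * 76 / 3740 = 3.35 mm

3.35 mm


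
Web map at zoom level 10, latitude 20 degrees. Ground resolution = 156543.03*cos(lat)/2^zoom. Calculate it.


res = 156543.03 * cos(20) / 2^10 = 156543.03 * 0.93969262 / 1024 = 143.65 m/pixel

143.65 m/pixel


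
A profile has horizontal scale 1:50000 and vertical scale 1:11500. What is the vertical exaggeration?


VE = horizontal_scale / vertical_scale = 50000 / 11500 ≈ 4.3

4.3x


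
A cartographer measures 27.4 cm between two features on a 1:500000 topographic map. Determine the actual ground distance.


ground = 27.4 cm * 500000 / 100 = 137000.0 m = 137.0 km

137.0 km


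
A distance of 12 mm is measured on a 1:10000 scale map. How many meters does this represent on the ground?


ground = 12 mm * 10000 / 1000 = 120.0 m

120.0 m


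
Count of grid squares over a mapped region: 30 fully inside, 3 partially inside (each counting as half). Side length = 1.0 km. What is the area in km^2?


effective squares = 30 + 3 * 0.5 = 31.5
area = 31.5 * 1.0 = 31.5 km^2

31.5 km^2


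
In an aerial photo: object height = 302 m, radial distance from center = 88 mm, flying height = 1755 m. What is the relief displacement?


d = h * r / H = 302 * 88 / 1755 = 15.14 mm

15.14 mm


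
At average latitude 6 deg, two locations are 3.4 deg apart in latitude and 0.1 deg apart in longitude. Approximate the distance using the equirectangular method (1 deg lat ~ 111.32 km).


dlat_km = 3.4 * 111.32 = 378.488
dlon_km = 0.1 * 111.32 * cos(6) ≈ 11.071
dist = sqrt(378.488^2 + 11.071^2) ≈ 378.6 km

378.6 km


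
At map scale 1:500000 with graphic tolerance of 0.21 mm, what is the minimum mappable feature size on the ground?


ground = 0.21 mm * 500000 / 1000 = 105.0 m

105.0 m


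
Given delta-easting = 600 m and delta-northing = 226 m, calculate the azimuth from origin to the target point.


az = atan2(600, 226) = 69.4 deg
adjusted to 0-360: 69.4 degrees

69.4 degrees


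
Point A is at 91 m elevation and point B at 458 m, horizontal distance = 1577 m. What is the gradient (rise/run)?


gradient = (458 - 91) / 1577 = 367 / 1577 = 0.2327

0.2327


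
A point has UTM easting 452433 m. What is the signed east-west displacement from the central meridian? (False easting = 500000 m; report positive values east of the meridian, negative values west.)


displacement = 452433 - 500000 = -47567 m

-47567 m


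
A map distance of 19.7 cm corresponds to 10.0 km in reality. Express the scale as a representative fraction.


ground = 10.0 km = 1000000 cm; RF denominator = ground / map = 1000000 / 19.7 ≈ 50761; RF = 1:50761

1:50761


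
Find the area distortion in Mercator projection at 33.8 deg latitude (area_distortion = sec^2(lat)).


area_distortion = 1/cos^2(33.8) = 1.448

1.448


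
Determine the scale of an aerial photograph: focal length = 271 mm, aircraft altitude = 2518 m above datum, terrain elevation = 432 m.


scale = f / (H - h) = 271 mm / 2086 m = 271 / 2086000 = 1:7697

1:7697


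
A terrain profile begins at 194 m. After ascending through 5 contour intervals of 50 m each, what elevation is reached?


elevation = 194 + 5 * 50 = 444 m

444 m


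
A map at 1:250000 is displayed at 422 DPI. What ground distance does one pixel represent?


pixel_cm = 2.54 / 422 ≈ 0.006019 cm
ground = pixel_cm * 250000 / 100 = 2.54 * 250000 / (422 * 100) = 635000 / 42200 ≈ 15.05 m

15.05 m


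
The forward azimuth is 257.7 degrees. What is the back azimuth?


back azimuth = (257.7 + 180) mod 360 = 77.7 degrees

77.7 degrees


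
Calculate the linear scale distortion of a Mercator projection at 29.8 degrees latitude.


SF = 1 / cos(29.8) = 1 / 0.867765 = 1.152

1.152


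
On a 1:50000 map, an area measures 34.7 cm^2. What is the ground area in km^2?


ground_area = 34.7 * (50000/100)^2 = 8675000.0 m^2 = 8.675 km^2

8.675 km^2


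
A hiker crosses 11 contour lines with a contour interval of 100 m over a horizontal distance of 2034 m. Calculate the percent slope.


elevation change = 11 * 100 = 1100 m
slope = 1100 / 2034 * 100 = 54.1%

54.1%


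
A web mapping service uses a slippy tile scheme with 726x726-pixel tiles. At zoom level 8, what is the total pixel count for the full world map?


tiles per axis = 2^8 = 256
total tiles = 256^2 = 65536
pixels per axis = 256 * 726 = 185856
total pixels = 185856^2 = 34542452736

34542452736 pixels


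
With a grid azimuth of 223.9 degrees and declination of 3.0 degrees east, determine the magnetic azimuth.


magnetic azimuth = grid azimuth - declination (east +ve)
mag_az = 223.9 - 3.0 = 220.9 degrees

220.9 degrees


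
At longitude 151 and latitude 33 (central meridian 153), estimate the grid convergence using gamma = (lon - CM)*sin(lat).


gamma = (151 - 153) * sin(33) = -2 * 0.544639 = -1.089 degrees

-1.089 degrees


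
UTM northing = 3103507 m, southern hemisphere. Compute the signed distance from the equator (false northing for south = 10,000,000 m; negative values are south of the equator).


For southern: actual = 3103507 - 10000000 = -6896493 m

-6896493 m


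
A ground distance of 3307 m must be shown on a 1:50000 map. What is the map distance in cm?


map_cm = 3307 * 100 / 50000 = 6.614 cm ≈ 6.61 cm

6.61 cm


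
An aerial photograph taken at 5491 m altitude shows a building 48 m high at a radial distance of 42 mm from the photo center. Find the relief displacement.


d = h * r / H = 48 * 42 / 5491 = 0.37 mm

0.37 mm


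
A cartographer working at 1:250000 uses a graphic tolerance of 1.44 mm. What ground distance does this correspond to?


ground = 1.44 mm * 250000 / 1000 = 360.0 m

360.0 m


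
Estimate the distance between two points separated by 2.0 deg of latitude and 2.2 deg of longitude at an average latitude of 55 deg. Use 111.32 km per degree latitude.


dlat_km = 2.0 * 111.32 = 222.64
dlon_km = 2.2 * 111.32 * cos(55) ≈ 140.471
dist = sqrt(222.64^2 + 140.471^2) ≈ 263.3 km

263.3 km


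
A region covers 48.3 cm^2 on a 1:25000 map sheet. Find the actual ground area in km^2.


ground_area = 48.3 * (25000/100)^2 = 3018750.0 m^2 = 3.01875 km^2 ≈ 3.019 km^2

3.019 km^2


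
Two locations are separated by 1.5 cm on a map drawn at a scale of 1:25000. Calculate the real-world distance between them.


ground = 1.5 cm * 25000 / 100 = 375.0 m

375.0 m


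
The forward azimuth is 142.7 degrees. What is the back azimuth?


back azimuth = (142.7 + 180) mod 360 = 322.7 degrees

322.7 degrees


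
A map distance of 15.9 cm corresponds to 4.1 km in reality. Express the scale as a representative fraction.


ground = 4.1 km = 410000 cm; RF denominator = ground / map = 410000 / 15.9 ≈ 25786; RF = 1:25786

1:25786


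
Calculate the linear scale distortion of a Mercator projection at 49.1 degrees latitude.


SF = 1 / cos(49.1) = 1 / 0.654741 = 1.527

1.527


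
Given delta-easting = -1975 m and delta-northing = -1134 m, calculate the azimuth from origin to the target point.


az = atan2(-1975, -1134) = -119.9 deg
adjusted to 0-360: 240.1 degrees

240.1 degrees


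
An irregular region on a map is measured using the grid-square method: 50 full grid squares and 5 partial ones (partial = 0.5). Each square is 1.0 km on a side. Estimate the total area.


effective squares = 50 + 5 * 0.5 = 52.5
area = 52.5 * 1.0 = 52.5 km^2

52.5 km^2


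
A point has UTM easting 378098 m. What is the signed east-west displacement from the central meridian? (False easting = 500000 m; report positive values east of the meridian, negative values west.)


displacement = 378098 - 500000 = -121902 m

-121902 m


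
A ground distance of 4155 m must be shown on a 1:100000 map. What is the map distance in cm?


map_cm = 4155 * 100 / 100000 = 4.155 cm ≈ 4.16 cm

4.16 cm


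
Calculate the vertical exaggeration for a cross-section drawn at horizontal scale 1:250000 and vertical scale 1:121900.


VE = horizontal_scale / vertical_scale = 250000 / 121900 ≈ 2.1

2.1x


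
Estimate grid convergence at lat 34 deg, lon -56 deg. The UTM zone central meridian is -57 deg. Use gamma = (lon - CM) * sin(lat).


gamma = (-56 - -57) * sin(34) = 1 * 0.559193 = 0.559 degrees

0.559 degrees


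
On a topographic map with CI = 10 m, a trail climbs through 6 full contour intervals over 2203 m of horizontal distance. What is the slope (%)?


elevation change = 6 * 10 = 60 m
slope = 60 / 2203 * 100 = 2.7%

2.7%


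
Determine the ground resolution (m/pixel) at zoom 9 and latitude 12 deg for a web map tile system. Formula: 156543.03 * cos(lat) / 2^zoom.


res = 156543.03 * cos(12) / 2^9 = 156543.03 * 0.9781476 / 512 = 299.07 m/pixel

299.07 m/pixel


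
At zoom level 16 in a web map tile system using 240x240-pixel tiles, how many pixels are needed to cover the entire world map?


tiles per axis = 2^16 = 65536
total tiles = 65536^2 = 4294967296
pixels per axis = 65536 * 240 = 15728640
total pixels = 15728640^2 = 247390116249600

247390116249600 pixels


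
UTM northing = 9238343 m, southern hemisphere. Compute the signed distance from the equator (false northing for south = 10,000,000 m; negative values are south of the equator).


For southern: actual = 9238343 - 10000000 = -761657 m

-761657 m


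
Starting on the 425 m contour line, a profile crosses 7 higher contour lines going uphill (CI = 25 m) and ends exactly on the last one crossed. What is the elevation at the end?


elevation = 425 + 7 * 25 = 600 m

600 m


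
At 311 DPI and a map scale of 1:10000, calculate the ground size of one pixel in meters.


pixel_cm = 2.54 / 311 ≈ 0.008167 cm
ground = pixel_cm * 10000 / 100 = 2.54 * 10000 / (311 * 100) = 25400 / 31100 ≈ 0.82 m

0.82 m


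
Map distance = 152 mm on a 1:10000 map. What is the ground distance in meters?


ground = 152 mm * 10000 / 1000 = 1520.0 m

1520.0 m


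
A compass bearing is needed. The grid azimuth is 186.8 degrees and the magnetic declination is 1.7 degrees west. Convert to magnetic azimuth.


magnetic azimuth = grid azimuth - declination (east +ve)
mag_az = 186.8 - -1.7 = 188.5 degrees

188.5 degrees


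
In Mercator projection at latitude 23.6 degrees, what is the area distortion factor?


area_distortion = 1/cos^2(23.6) = 1.191

1.191


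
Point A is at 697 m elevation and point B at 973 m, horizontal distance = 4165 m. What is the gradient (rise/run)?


gradient = (973 - 697) / 4165 = 276 / 4165 = 0.0663

0.0663


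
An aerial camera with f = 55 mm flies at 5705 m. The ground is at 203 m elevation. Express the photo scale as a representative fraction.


scale = f / (H - h) = 55 mm / 5502 m = 55 / 5502000 = 1:100036

1:100036


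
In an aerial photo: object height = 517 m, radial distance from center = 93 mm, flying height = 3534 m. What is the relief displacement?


d = h * r / H = 517 * 93 / 3534 = 13.61 mm

13.61 mm


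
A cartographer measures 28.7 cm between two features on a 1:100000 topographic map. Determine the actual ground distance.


ground = 28.7 cm * 100000 / 100 = 28700.0 m = 28.7 km

28.7 km


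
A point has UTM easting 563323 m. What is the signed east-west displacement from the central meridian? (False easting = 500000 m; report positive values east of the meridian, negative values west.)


displacement = 563323 - 500000 = 63323 m

63323 m


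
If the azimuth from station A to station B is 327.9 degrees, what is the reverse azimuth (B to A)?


back azimuth = (327.9 + 180) mod 360 = 147.9 degrees

147.9 degrees


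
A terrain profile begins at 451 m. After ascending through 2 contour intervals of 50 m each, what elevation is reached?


elevation = 451 + 2 * 50 = 551 m

551 m


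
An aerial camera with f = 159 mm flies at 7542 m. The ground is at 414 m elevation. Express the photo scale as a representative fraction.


scale = f / (H - h) = 159 mm / 7128 m = 159 / 7128000 = 1:44830

1:44830


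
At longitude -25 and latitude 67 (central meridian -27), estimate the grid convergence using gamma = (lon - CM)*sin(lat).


gamma = (-25 - -27) * sin(67) = 2 * 0.920505 = 1.841 degrees

1.841 degrees


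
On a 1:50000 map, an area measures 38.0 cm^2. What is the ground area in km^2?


ground_area = 38.0 * (50000/100)^2 = 9500000.0 m^2 = 9.5 km^2

9.5 km^2


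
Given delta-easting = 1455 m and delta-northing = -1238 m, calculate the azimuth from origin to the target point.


az = atan2(1455, -1238) = 130.4 deg
adjusted to 0-360: 130.4 degrees

130.4 degrees


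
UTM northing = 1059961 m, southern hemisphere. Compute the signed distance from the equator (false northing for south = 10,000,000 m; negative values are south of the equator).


For southern: actual = 1059961 - 10000000 = -8940039 m

-8940039 m


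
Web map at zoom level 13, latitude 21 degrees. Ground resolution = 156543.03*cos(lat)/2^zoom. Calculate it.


res = 156543.03 * cos(21) / 2^13 = 156543.03 * 0.93358043 / 8192 = 17.84 m/pixel

17.84 m/pixel


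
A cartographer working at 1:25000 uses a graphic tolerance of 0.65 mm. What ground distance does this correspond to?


ground = 0.65 mm * 25000 / 1000 = 16.25 m

16.25 m


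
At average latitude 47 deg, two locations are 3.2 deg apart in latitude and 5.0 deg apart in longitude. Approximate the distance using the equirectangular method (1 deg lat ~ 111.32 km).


dlat_km = 3.2 * 111.32 = 356.224
dlon_km = 5.0 * 111.32 * cos(47) ≈ 379.6
dist = sqrt(356.224^2 + 379.6^2) ≈ 520.6 km

520.6 km


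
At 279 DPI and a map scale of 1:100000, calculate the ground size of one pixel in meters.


pixel_cm = 2.54 / 279 ≈ 0.009104 cm
ground = pixel_cm * 100000 / 100 = 2.54 * 100000 / (279 * 100) = 254000 / 27900 ≈ 9.1 m

9.1 m


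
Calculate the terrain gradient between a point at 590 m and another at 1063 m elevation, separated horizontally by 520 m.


gradient = (1063 - 590) / 520 = 473 / 520 = 0.9096

0.9096


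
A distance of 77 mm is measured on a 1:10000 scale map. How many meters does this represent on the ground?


ground = 77 mm * 10000 / 1000 = 770.0 m

770.0 m


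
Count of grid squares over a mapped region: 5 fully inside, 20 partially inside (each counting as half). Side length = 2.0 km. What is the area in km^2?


effective squares = 5 + 20 * 0.5 = 15.0
area = 15.0 * 4.0 = 60.0 km^2

60.0 km^2


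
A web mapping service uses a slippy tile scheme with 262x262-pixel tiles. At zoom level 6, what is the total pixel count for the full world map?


tiles per axis = 2^6 = 64
total tiles = 64^2 = 4096
pixels per axis = 64 * 262 = 16768
total pixels = 16768^2 = 281165824

281165824 pixels


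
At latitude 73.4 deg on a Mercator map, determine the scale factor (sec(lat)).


SF = 1 / cos(73.4) = 1 / 0.285688 = 3.5

3.5


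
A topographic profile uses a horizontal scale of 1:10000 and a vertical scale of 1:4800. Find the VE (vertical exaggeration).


VE = horizontal_scale / vertical_scale = 10000 / 4800 ≈ 2.1

2.1x


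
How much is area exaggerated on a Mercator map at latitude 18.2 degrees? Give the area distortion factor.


area_distortion = 1/cos^2(18.2) = 1.108

1.108


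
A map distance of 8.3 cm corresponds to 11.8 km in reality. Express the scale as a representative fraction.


ground = 11.8 km = 1180000 cm; RF denominator = ground / map = 1180000 / 8.3 ≈ 142169; RF = 1:142169

1:142169


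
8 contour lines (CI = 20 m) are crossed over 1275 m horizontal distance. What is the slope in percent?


elevation change = 8 * 20 = 160 m
slope = 160 / 1275 * 100 = 12.5%

12.5%


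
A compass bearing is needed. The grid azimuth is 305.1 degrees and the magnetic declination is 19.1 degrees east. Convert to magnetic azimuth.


magnetic azimuth = grid azimuth - declination (east +ve)
mag_az = 305.1 - 19.1 = 286.0 degrees

286.0 degrees


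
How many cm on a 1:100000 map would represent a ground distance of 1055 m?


map_cm = 1055 * 100 / 100000 = 1.055 cm ≈ 1.06 cm

1.06 cm


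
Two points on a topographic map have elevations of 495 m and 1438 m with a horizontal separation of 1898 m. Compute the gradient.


gradient = (1438 - 495) / 1898 = 943 / 1898 = 0.4968

0.4968


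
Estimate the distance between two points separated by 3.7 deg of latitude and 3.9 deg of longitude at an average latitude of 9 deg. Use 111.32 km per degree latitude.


dlat_km = 3.7 * 111.32 = 411.884
dlon_km = 3.9 * 111.32 * cos(9) ≈ 428.803
dist = sqrt(411.884^2 + 428.803^2) ≈ 594.6 km

594.6 km


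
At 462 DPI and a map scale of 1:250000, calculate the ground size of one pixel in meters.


pixel_cm = 2.54 / 462 ≈ 0.005498 cm
ground = pixel_cm * 250000 / 100 = 2.54 * 250000 / (462 * 100) = 635000 / 46200 ≈ 13.74 m

13.74 m


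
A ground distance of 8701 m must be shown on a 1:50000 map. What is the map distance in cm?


map_cm = 8701 * 100 / 50000 = 17.402 cm ≈ 17.4 cm

17.4 cm


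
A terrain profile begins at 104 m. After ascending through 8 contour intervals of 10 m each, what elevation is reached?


elevation = 104 + 8 * 10 = 184 m

184 m


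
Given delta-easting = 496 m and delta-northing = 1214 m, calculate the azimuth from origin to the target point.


az = atan2(496, 1214) = 22.2 deg
adjusted to 0-360: 22.2 degrees

22.2 degrees


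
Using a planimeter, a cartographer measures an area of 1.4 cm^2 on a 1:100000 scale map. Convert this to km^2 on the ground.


ground_area = 1.4 * (100000/100)^2 = 1400000.0 m^2 = 1.4 km^2

1.4 km^2


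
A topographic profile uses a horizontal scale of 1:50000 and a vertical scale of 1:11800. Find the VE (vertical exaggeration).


VE = horizontal_scale / vertical_scale = 50000 / 11800 ≈ 4.2

4.2x


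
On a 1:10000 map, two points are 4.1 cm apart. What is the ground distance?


ground = 4.1 cm * 10000 / 100 = 410.0 m

410.0 m


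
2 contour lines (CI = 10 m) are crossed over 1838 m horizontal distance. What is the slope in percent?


elevation change = 2 * 10 = 20 m
slope = 20 / 1838 * 100 = 1.1%

1.1%


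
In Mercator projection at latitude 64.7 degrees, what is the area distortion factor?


area_distortion = 1/cos^2(64.7) = 5.475

5.475


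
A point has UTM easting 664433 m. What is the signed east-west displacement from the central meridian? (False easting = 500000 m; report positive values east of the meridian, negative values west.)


displacement = 664433 - 500000 = 164433 m

164433 m


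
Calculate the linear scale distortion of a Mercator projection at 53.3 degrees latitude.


SF = 1 / cos(53.3) = 1 / 0.597625 = 1.673

1.673


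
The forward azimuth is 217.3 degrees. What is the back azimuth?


back azimuth = (217.3 + 180) mod 360 = 37.3 degrees

37.3 degrees


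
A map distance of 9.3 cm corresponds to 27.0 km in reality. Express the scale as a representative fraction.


ground = 27.0 km = 2700000 cm; RF denominator = ground / map = 2700000 / 9.3 ≈ 290323; RF = 1:290323

1:290323


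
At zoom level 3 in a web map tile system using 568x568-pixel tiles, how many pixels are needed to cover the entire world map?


tiles per axis = 2^3 = 8
total tiles = 8^2 = 64
pixels per axis = 8 * 568 = 4544
total pixels = 4544^2 = 20647936

20647936 pixels


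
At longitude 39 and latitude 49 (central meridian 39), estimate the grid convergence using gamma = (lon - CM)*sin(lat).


gamma = (39 - 39) * sin(49) = 0 * 0.75471 = 0.0 degrees

0.0 degrees


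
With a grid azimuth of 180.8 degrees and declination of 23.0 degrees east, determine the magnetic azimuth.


magnetic azimuth = grid azimuth - declination (east +ve)
mag_az = 180.8 - 23.0 = 157.8 degrees

157.8 degrees


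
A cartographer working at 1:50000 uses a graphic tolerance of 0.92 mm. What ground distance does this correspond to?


ground = 0.92 mm * 50000 / 1000 = 46.0 m

46.0 m


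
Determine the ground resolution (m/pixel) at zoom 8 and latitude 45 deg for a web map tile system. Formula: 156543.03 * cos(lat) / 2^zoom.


res = 156543.03 * cos(45) / 2^8 = 156543.03 * 0.70710678 / 256 = 432.39 m/pixel

432.39 m/pixel


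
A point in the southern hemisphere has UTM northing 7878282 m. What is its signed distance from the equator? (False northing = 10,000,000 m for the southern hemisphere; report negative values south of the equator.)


For southern: actual = 7878282 - 10000000 = -2121718 m

-2121718 m


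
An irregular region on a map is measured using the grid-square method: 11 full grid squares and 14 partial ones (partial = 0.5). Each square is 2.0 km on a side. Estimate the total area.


effective squares = 11 + 14 * 0.5 = 18.0
area = 18.0 * 4.0 = 72.0 km^2

72.0 km^2


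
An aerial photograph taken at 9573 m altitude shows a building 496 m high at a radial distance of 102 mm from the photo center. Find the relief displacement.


d = h * r / H = 496 * 102 / 9573 = 5.28 mm

5.28 mm


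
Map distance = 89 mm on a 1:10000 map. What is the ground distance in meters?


ground = 89 mm * 10000 / 1000 = 890.0 m

890.0 m


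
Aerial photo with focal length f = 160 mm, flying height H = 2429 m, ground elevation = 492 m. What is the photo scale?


scale = f / (H - h) = 160 mm / 1937 m = 160 / 1937000 = 1:12106

1:12106


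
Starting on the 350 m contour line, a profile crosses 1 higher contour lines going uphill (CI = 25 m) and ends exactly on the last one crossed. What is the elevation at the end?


elevation = 350 + 1 * 25 = 375 m

375 m


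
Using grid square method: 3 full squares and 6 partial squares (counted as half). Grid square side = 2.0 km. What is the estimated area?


effective squares = 3 + 6 * 0.5 = 6.0
area = 6.0 * 4.0 = 24.0 km^2

24.0 km^2


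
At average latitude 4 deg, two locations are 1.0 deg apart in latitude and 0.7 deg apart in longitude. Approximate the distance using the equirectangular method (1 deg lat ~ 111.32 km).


dlat_km = 1.0 * 111.32 = 111.32
dlon_km = 0.7 * 111.32 * cos(4) ≈ 77.734
dist = sqrt(111.32^2 + 77.734^2) ≈ 135.8 km

135.8 km


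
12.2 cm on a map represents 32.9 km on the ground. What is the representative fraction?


ground = 32.9 km = 3290000 cm; RF denominator = ground / map = 3290000 / 12.2 ≈ 269672; RF = 1:269672

1:269672


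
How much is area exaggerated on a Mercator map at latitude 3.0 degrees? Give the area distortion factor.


area_distortion = 1/cos^2(3.0) = 1.003

1.003


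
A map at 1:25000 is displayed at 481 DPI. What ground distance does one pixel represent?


pixel_cm = 2.54 / 481 ≈ 0.005281 cm
ground = pixel_cm * 25000 / 100 = 2.54 * 25000 / (481 * 100) = 63500 / 48100 ≈ 1.32 m

1.32 m


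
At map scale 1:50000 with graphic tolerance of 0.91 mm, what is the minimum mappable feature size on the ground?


ground = 0.91 mm * 50000 / 1000 = 45.5 m

45.5 m


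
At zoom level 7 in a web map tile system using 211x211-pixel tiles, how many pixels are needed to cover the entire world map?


tiles per axis = 2^7 = 128
total tiles = 128^2 = 16384
pixels per axis = 128 * 211 = 27008
total pixels = 27008^2 = 729432064

729432064 pixels


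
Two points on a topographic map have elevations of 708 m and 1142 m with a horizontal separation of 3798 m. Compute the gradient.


gradient = (1142 - 708) / 3798 = 434 / 3798 = 0.1143

0.1143


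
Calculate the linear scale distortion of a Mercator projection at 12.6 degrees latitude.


SF = 1 / cos(12.6) = 1 / 0.975917 = 1.025

1.025


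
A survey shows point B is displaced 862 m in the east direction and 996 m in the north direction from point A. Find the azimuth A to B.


az = atan2(862, 996) = 40.9 deg
adjusted to 0-360: 40.9 degrees

40.9 degrees


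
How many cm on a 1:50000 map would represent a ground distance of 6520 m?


map_cm = 6520 * 100 / 50000 = 13.04 cm

13.04 cm


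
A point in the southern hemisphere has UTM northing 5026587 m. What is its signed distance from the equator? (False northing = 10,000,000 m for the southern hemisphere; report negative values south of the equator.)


For southern: actual = 5026587 - 10000000 = -4973413 m

-4973413 m


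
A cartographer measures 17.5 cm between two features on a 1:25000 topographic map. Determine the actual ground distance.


ground = 17.5 cm * 25000 / 100 = 4375.0 m = 4.375 km

4.375 km


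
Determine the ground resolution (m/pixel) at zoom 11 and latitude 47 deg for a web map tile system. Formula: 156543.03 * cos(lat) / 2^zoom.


res = 156543.03 * cos(47) / 2^11 = 156543.03 * 0.68199836 / 2048 = 52.13 m/pixel

52.13 m/pixel


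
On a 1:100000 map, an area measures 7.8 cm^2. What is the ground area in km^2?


ground_area = 7.8 * (100000/100)^2 = 7800000.0 m^2 = 7.8 km^2

7.8 km^2


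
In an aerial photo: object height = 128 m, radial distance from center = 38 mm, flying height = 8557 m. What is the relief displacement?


d = h * r / H = 128 * 38 / 8557 = 0.57 mm

0.57 mm


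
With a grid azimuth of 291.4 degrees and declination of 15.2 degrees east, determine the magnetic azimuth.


magnetic azimuth = grid azimuth - declination (east +ve)
mag_az = 291.4 - 15.2 = 276.2 degrees

276.2 degrees


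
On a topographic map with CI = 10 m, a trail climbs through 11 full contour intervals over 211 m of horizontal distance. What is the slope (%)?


elevation change = 11 * 10 = 110 m
slope = 110 / 211 * 100 = 52.1%

52.1%


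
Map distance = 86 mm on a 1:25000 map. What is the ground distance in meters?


ground = 86 mm * 25000 / 1000 = 2150.0 m

2150.0 m


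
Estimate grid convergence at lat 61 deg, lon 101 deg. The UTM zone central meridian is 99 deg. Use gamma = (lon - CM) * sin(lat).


gamma = (101 - 99) * sin(61) = 2 * 0.87462 = 1.749 degrees

1.749 degrees


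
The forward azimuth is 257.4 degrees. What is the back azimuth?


back azimuth = (257.4 + 180) mod 360 = 77.4 degrees

77.4 degrees


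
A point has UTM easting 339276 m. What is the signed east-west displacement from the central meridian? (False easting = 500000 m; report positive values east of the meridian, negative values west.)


displacement = 339276 - 500000 = -160724 m

-160724 m


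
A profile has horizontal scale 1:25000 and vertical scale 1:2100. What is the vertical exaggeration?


VE = horizontal_scale / vertical_scale = 25000 / 2100 ≈ 11.9

11.9x


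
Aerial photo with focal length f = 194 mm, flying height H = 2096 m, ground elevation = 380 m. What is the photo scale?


scale = f / (H - h) = 194 mm / 1716 m = 194 / 1716000 = 1:8845

1:8845


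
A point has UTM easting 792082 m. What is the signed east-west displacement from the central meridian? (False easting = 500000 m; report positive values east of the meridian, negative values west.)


displacement = 792082 - 500000 = 292082 m

292082 m


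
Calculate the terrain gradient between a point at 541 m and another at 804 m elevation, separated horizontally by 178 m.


gradient = (804 - 541) / 178 = 263 / 178 = 1.4775

1.4775


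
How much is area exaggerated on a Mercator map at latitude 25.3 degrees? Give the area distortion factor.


area_distortion = 1/cos^2(25.3) = 1.223

1.223


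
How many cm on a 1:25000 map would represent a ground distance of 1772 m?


map_cm = 1772 * 100 / 25000 = 7.088 cm ≈ 7.09 cm

7.09 cm


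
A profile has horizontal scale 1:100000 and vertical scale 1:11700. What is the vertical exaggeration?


VE = horizontal_scale / vertical_scale = 100000 / 11700 ≈ 8.5

8.5x


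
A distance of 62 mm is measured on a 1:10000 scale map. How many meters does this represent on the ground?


ground = 62 mm * 10000 / 1000 = 620.0 m

620.0 m


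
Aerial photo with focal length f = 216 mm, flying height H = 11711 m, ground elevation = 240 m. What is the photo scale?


scale = f / (H - h) = 216 mm / 11471 m = 216 / 11471000 = 1:53106

1:53106


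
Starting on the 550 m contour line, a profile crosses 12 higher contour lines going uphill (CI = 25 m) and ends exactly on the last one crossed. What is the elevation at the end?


elevation = 550 + 12 * 25 = 850 m

850 m


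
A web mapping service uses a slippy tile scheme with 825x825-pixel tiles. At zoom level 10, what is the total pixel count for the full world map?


tiles per axis = 2^10 = 1024
total tiles = 1024^2 = 1048576
pixels per axis = 1024 * 825 = 844800
total pixels = 844800^2 = 713687040000

713687040000 pixels


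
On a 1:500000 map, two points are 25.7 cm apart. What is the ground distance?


ground = 25.7 cm * 500000 / 100 = 128500.0 m = 128.5 km

128.5 km


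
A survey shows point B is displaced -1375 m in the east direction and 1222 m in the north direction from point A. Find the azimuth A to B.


az = atan2(-1375, 1222) = -48.4 deg
adjusted to 0-360: 311.6 degrees

311.6 degrees


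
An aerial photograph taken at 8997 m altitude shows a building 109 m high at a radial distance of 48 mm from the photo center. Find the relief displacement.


d = h * r / H = 109 * 48 / 8997 = 0.58 mm

0.58 mm


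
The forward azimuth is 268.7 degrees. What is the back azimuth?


back azimuth = (268.7 + 180) mod 360 = 88.7 degrees

88.7 degrees


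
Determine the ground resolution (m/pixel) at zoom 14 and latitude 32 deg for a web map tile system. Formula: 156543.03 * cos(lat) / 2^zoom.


res = 156543.03 * cos(32) / 2^14 = 156543.03 * 0.8480481 / 16384 = 8.1 m/pixel

8.1 m/pixel


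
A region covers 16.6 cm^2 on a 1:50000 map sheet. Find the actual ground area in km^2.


ground_area = 16.6 * (50000/100)^2 = 4150000.0 m^2 = 4.15 km^2

4.15 km^2


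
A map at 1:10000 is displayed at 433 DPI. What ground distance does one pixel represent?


pixel_cm = 2.54 / 433 ≈ 0.005866 cm
ground = pixel_cm * 10000 / 100 = 2.54 * 10000 / (433 * 100) = 25400 / 43300 ≈ 0.59 m

0.59 m


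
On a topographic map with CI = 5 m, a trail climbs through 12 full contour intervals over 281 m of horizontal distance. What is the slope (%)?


elevation change = 12 * 5 = 60 m
slope = 60 / 281 * 100 = 21.4%

21.4%


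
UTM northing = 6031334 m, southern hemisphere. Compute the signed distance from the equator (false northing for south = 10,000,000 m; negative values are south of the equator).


For southern: actual = 6031334 - 10000000 = -3968666 m

-3968666 m


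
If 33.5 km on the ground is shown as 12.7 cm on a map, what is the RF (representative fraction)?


ground = 33.5 km = 3350000 cm; RF denominator = ground / map = 3350000 / 12.7 ≈ 263780; RF = 1:263780

1:263780


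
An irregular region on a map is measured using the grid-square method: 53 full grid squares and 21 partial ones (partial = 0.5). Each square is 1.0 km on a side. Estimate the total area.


effective squares = 53 + 21 * 0.5 = 63.5
area = 63.5 * 1.0 = 63.5 km^2

63.5 km^2


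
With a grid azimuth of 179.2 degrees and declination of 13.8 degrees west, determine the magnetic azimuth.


magnetic azimuth = grid azimuth - declination (east +ve)
mag_az = 179.2 - -13.8 = 193.0 degrees

193.0 degrees


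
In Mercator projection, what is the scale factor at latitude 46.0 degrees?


SF = 1 / cos(46.0) = 1 / 0.694658 = 1.44

1.44


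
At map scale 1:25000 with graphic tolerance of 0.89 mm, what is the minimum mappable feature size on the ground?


ground = 0.89 mm * 25000 / 1000 = 22.25 m

22.25 m


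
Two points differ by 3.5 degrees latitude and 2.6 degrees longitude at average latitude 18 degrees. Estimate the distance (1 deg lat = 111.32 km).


dlat_km = 3.5 * 111.32 = 389.62
dlon_km = 2.6 * 111.32 * cos(18) ≈ 275.266
dist = sqrt(389.62^2 + 275.266^2) ≈ 477.0 km

477.0 km


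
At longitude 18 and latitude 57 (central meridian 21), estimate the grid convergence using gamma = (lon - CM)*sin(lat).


gamma = (18 - 21) * sin(57) = -3 * 0.838671 = -2.516 degrees

-2.516 degrees


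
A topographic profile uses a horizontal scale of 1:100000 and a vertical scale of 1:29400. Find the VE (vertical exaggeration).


VE = horizontal_scale / vertical_scale = 100000 / 29400 ≈ 3.4

3.4x


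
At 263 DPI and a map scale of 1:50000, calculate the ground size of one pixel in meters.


pixel_cm = 2.54 / 263 ≈ 0.009658 cm
ground = pixel_cm * 50000 / 100 = 2.54 * 50000 / (263 * 100) = 127000 / 26300 ≈ 4.83 m

4.83 m


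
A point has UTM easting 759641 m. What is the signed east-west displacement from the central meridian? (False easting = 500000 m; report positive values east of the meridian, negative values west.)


displacement = 759641 - 500000 = 259641 m

259641 m


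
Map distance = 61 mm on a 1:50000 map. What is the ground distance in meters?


ground = 61 mm * 50000 / 1000 = 3050.0 m

3050.0 m


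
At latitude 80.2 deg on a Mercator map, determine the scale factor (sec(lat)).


SF = 1 / cos(80.2) = 1 / 0.170209 = 5.875

5.875


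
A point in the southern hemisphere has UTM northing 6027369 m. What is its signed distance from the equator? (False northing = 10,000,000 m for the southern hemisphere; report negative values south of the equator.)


For southern: actual = 6027369 - 10000000 = -3972631 m

-3972631 m


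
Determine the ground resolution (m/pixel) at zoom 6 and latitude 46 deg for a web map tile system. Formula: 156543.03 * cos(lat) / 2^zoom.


res = 156543.03 * cos(46) / 2^6 = 156543.03 * 0.69465837 / 64 = 1699.12 m/pixel

1699.12 m/pixel


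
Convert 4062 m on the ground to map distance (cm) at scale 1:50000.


map_cm = 4062 * 100 / 50000 = 8.124 cm ≈ 8.12 cm

8.12 cm


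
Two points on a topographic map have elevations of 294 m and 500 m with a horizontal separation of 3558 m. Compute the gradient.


gradient = (500 - 294) / 3558 = 206 / 3558 = 0.0579

0.0579


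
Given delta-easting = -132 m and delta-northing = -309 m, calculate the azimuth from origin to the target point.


az = atan2(-132, -309) = -156.9 deg
adjusted to 0-360: 203.1 degrees

203.1 degrees


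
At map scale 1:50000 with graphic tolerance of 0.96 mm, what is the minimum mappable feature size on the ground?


ground = 0.96 mm * 50000 / 1000 = 48.0 m

48.0 m


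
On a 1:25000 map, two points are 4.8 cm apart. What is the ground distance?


ground = 4.8 cm * 25000 / 100 = 1200.0 m = 1.2 km

1.2 km


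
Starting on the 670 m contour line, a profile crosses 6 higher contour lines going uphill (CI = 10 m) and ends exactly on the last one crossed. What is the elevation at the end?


elevation = 670 + 6 * 10 = 730 m

730 m


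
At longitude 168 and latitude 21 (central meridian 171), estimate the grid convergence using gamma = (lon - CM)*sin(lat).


gamma = (168 - 171) * sin(21) = -3 * 0.358368 = -1.075 degrees

-1.075 degrees


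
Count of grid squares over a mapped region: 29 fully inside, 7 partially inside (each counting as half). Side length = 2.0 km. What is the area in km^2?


effective squares = 29 + 7 * 0.5 = 32.5
area = 32.5 * 4.0 = 130.0 km^2

130.0 km^2


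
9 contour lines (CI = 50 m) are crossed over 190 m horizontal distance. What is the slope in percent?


elevation change = 9 * 50 = 450 m
slope = 450 / 190 * 100 = 236.8%

236.8%


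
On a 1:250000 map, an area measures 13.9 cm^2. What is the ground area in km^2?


ground_area = 13.9 * (250000/100)^2 = 86875000.0 m^2 = 86.875 km^2

86.875 km^2


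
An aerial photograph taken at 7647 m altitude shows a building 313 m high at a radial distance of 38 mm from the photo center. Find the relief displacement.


d = h * r / H = 313 * 38 / 7647 = 1.56 mm

1.56 mm


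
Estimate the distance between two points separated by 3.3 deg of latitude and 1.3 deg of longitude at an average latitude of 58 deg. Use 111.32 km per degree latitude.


dlat_km = 3.3 * 111.32 = 367.356
dlon_km = 1.3 * 111.32 * cos(58) ≈ 76.688
dist = sqrt(367.356^2 + 76.688^2) ≈ 375.3 km

375.3 km


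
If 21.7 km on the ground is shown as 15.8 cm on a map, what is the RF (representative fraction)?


ground = 21.7 km = 2170000 cm; RF denominator = ground / map = 2170000 / 15.8 ≈ 137342; RF = 1:137342

1:137342


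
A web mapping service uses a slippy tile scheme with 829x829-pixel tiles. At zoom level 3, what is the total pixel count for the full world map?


tiles per axis = 2^3 = 8
total tiles = 8^2 = 64
pixels per axis = 8 * 829 = 6632
total pixels = 6632^2 = 43983424

43983424 pixels
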